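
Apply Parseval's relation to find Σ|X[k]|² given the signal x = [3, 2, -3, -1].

Parseval: Σ|x[n]|² = (1/N)Σ|X[k]|², so Σ|X[k]|² = N·Σ|x[n]|² = 4·23.0000

Σ|X[k]|² = N·Σ|x[n]|² = 4·23.0000 = 92.0000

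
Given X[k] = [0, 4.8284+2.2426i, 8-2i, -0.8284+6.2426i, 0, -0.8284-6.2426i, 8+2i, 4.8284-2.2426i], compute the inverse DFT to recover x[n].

x[n] = (1/8) Σ(k=0 to 7) X[k] · e^(2πikn/8)

Computing each x[n]:
x[0] = 3
x[1] = 0
x[2] = -1
x[3] = -3
x[4] = 1
x[5] = 1
x[6] = -3
x[7] = 2

x = [3, 0, -1, -3, 1, 1, -3, 2]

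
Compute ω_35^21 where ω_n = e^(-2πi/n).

ω_35^21 = e^(-2πi·21/35)
= cos(-2π·21/35) + i·sin(-2π·21/35)
= cos(-42π/35) + i·sin(-42π/35)

ω_35^21 = cos(-42π/35) + i·sin(-42π/35) = -0.8090+0.5878i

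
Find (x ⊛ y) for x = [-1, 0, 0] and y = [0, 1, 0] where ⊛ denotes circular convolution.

(x ⊛ y)[n] = Σ(m=0 to 2) x[m] · y[(n-m) mod 3]

Computing each output sample:
(x ⊛ y)[0] = 0
(x ⊛ y)[1] = -1
(x ⊛ y)[2] = 0

x ⊛ y = [0, -1, 0]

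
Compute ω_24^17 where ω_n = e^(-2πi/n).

ω_24^17 = e^(-2πi·17/24)
= cos(-2π·17/24) + i·sin(-2π·17/24)
= cos(-34π/24) + i·sin(-34π/24)

ω_24^17 = cos(-34π/24) + i·sin(-34π/24) = -0.2588+0.9659i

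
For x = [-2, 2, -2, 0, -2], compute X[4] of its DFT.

X[4] = Σ(n=0 to 4) x[n] · ω_5^(4n) where ω_5 = e^(-2πi/5)
= (-2)·ω_5^0 + (2)·ω_5^4 + (-2)·ω_5^8 + (0)·ω_5^12 + (-2)·ω_5^16

X[4] = -0.3820+2.6287i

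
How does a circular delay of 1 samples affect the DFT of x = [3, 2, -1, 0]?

Time shift by 1: X_shifted[k] = ω_4^(1k) · X[k]
Shifted x = [0, 3, 2, -1]

DFT(x[n-1]) = [4, -2-4i, 0, -2+4i]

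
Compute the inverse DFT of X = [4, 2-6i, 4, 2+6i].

x[n] = (1/4) Σ(k=0 to 3) X[k] · e^(2πikn/4)

Computing each x[n]:
x[0] = 3
x[1] = 3
x[2] = 1
x[3] = -3

x = [3, 3, 1, -3]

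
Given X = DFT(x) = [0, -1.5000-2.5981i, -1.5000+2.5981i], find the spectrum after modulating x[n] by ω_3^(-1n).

Modulation property: DFT(ω_3^(-1n)·x[n]) = X[(k-1) mod 3], so circularly shift X by 1 positions.

X[k-1] = [-1.5000+2.5981i, 0, -1.5000-2.5981i]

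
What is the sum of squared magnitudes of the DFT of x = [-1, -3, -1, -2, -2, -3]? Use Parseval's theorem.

Parseval: Σ|x[n]|² = (1/N)Σ|X[k]|², so Σ|X[k]|² = N·Σ|x[n]|² = 6·28.0000

Σ|X[k]|² = N·Σ|x[n]|² = 6·28.0000 = 168.0000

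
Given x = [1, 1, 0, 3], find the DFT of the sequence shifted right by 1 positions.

Time shift by 1: X_shifted[k] = ω_4^(1k) · X[k]
Shifted x = [3, 1, 1, 0]

DFT(x[n-1]) = [5, 2-1i, 3, 2+1i]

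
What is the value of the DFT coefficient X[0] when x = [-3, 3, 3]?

X[0] = Σ(n=0 to 2) x[n] · ω_3^0 = Σ x[n]
= (-3) + (3) + (3)

X[0] = 3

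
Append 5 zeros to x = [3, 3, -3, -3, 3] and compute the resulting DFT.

Original 5-point DFT: [3, 9.7082, -3.7082, -3.7082, 9.7082]
Zero-padded 10-point DFT provides frequency interpolation.

DFT_10([x, 0, ...]) = [3, 3.0000+2.1796i, 9.7082, 3.0000-9.2331i, -3.7082, 3, -3.7082, 3.0000+9.2331i, 9.7082, 3.0000-2.1796i]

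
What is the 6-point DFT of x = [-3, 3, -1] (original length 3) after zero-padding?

Original 3-point DFT: [-1, -4.0000-3.4641i, -4.0000+3.4641i]
Zero-padded 6-point DFT provides frequency interpolation.

DFT_6([x, 0, ...]) = [-1, -1.0000-1.7321i, -4.0000-3.4641i, -7, -4.0000+3.4641i, -1.0000+1.7321i]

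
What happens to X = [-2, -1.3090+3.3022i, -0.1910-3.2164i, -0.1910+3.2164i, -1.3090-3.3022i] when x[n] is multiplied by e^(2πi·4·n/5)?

Modulation property: DFT(ω_5^(-4n)·x[n]) = X[(k-4) mod 5], so circularly shift X by 4 positions.

X[k-4] = [-1.3090+3.3022i, -0.1910-3.2164i, -0.1910+3.2164i, -1.3090-3.3022i, -2]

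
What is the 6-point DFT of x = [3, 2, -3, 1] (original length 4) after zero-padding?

Original 4-point DFT: [3, 6-1i, -3, 6+1i]
Zero-padded 6-point DFT provides frequency interpolation.

DFT_6([x, 0, ...]) = [3, 4.5000+0.8660i, 4.5000-4.3301i, -3, 4.5000+4.3301i, 4.5000-0.8660i]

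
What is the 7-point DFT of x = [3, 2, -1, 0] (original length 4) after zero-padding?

Original 4-point DFT: [4, 4-2i, 0, 4+2i]
Zero-padded 7-point DFT provides frequency interpolation.

DFT_7([x, 0, ...]) = [4, 4.4695-0.5887i, 3.4559-2.3837i, 0.5746-1.6496i, 0.5746+1.6496i, 3.4559+2.3837i, 4.4695+0.5887i]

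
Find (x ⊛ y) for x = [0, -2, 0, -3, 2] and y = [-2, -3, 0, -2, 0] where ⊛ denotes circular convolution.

(x ⊛ y)[n] = Σ(m=0 to 4) x[m] · y[(n-m) mod 5]

Computing each output sample:
(x ⊛ y)[0] = -6
(x ⊛ y)[1] = 10
(x ⊛ y)[2] = 2
(x ⊛ y)[3] = 6
(x ⊛ y)[4] = 9

x ⊛ y = [-6, 10, 2, 6, 9]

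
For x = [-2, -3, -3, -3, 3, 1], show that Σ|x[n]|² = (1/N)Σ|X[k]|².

Time domain:
Σ|x[n]|² = |-2|² + |-3|² + |-3|² + |-3|² + |3|² + |1|² = 41.0000

Frequency domain:
(1/6)Σ|X[k]|² = (1/6)(|-7|² + |8.6603i|² + |-4.0000-1.7321i|² + |3|² + |-4.0000+1.7321i|² + |-8.6603i|²) = (1/6)·246.0000 = 41.0000

Both sides agree, confirming Parseval's theorem.

Σ|x[n]|² = (1/N)Σ|X[k]|² = 41.0000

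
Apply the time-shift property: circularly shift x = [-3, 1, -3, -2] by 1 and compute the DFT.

Time shift by 1: X_shifted[k] = ω_4^(1k) · X[k]
Shifted x = [-2, -3, 1, -3]

DFT(x[n-1]) = [-7, -3, 5, -3]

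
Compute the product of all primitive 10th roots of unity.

The primitive 10th roots of unity are ω_10^k for k coprime to 10: k ∈ {1, 3, 7, 9}
Their product equals the constant term of the cyclotomic polynomial Φ_10(x) up to sign.
For n ≥ 3, the product of all primitive nth roots of unity is 1. (For n=1 it is 1; for n=2 it is -1.)

1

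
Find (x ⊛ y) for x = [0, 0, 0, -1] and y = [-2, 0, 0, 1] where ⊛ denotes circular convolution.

(x ⊛ y)[n] = Σ(m=0 to 3) x[m] · y[(n-m) mod 4]

Computing each output sample:
(x ⊛ y)[0] = 0
(x ⊛ y)[1] = 0
(x ⊛ y)[2] = -1
(x ⊛ y)[3] = 2

x ⊛ y = [0, 0, -1, 2]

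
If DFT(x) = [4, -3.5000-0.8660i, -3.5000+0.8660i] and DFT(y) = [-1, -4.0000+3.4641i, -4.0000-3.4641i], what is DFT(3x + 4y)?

By linearity: DFT(3x + 4y) = 3·DFT(x) + 4·DFT(y)
= 3·[4, -3.5000-0.8660i, -3.5000+0.8660i] + 4·[-1, -4.0000+3.4641i, -4.0000-3.4641i]

Computing element-wise:
Z[0] = 3·(4) + 4·(-1) = 8
Z[1] = 3·(-3.5000-0.8660i) + 4·(-4.0000+3.4641i) = -26.5000+11.2584i
Z[2] = 3·(-3.5000+0.8660i) + 4·(-4.0000-3.4641i) = -26.5000-11.2584i

DFT(3x + 4y) = 3·X + 4·Y = [8, -26.5000+11.2584i, -26.5000-11.2584i]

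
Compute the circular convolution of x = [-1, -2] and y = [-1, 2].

(x ⊛ y)[n] = Σ(m=0 to 1) x[m] · y[(n-m) mod 2]

Computing each output sample:
(x ⊛ y)[0] = -3
(x ⊛ y)[1] = 0

x ⊛ y = [-3, 0]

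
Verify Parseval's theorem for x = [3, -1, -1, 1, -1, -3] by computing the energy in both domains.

Time domain:
Σ|x[n]|² = |3|² + |-1|² + |-1|² + |1|² + |-1|² + |-3|² = 22.0000

Frequency domain:
(1/6)Σ|X[k]|² = (1/6)(|-2|² + |1.0000-1.7321i|² + |7.0000-1.7321i|² + |4|² + |7.0000+1.7321i|² + |1.0000+1.7321i|²) = (1/6)·132.0000 = 22.0000

Both sides agree, confirming Parseval's theorem.

Σ|x[n]|² = (1/N)Σ|X[k]|² = 22.0000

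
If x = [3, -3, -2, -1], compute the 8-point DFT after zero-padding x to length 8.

Original 4-point DFT: [-3, 5+2i, 5, 5-2i]
Zero-padded 8-point DFT provides frequency interpolation.

DFT_8([x, 0, ...]) = [-3, 1.5858+4.8284i, 5+2i, 4.4142+0.8284i, 5, 4.4142-0.8284i, 5-2i, 1.5858-4.8284i]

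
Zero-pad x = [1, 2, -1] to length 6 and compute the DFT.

Original 3-point DFT: [2, 0.5000-2.5981i, 0.5000+2.5981i]
Zero-padded 6-point DFT provides frequency interpolation.

DFT_6([x, 0, ...]) = [2, 2.5000-0.8660i, 0.5000-2.5981i, -2, 0.5000+2.5981i, 2.5000+0.8660i]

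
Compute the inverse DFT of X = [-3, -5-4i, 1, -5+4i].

x[n] = (1/4) Σ(k=0 to 3) X[k] · e^(2πikn/4)

Computing each x[n]:
x[0] = -3
x[1] = 1
x[2] = 2
x[3] = -3

x = [-3, 1, 2, -3]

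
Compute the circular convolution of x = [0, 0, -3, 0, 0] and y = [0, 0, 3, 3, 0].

(x ⊛ y)[n] = Σ(m=0 to 4) x[m] · y[(n-m) mod 5]

Computing each output sample:
(x ⊛ y)[0] = -9
(x ⊛ y)[1] = 0
(x ⊛ y)[2] = 0
(x ⊛ y)[3] = 0
(x ⊛ y)[4] = -9

x ⊛ y = [-9, 0, 0, 0, -9]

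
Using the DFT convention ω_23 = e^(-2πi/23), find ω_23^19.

ω_23^19 = e^(-2πi·19/23)
= cos(-2π·19/23) + i·sin(-2π·19/23)
= cos(-38π/23) + i·sin(-38π/23)

ω_23^19 = cos(-38π/23) + i·sin(-38π/23) = 0.4601+0.8879i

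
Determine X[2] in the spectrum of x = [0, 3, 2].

X[2] = Σ(n=0 to 2) x[n] · ω_3^(2n) where ω_3 = e^(-2πi/3)
= (0)·ω_3^0 + (3)·ω_3^2 + (2)·ω_3^4

X[2] = -2.5000+0.8660i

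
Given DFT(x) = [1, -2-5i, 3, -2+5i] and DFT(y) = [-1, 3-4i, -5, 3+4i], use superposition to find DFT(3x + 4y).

By linearity: DFT(3x + 4y) = 3·DFT(x) + 4·DFT(y)
= 3·[1, -2-5i, 3, -2+5i] + 4·[-1, 3-4i, -5, 3+4i]

Computing element-wise:
Z[0] = 3·(1) + 4·(-1) = -1
Z[1] = 3·(-2-5i) + 4·(3-4i) = 6-31i
Z[2] = 3·(3) + 4·(-5) = -11
Z[3] = 3·(-2+5i) + 4·(3+4i) = 6+31i

DFT(3x + 4y) = 3·X + 4·Y = [-1, 6-31i, -11, 6+31i]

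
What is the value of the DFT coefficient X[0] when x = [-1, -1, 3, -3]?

X[0] = Σ(n=0 to 3) x[n] · ω_4^0 = Σ x[n]
= (-1) + (-1) + (3) + (-3)

X[0] = -2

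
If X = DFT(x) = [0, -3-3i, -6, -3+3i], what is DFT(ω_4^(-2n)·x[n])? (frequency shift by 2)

Modulation property: DFT(ω_4^(-2n)·x[n]) = X[(k-2) mod 4], so circularly shift X by 2 positions.

X[k-2] = [-6, -3+3i, 0, -3-3i]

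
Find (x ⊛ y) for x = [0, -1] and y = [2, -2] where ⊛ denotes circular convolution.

(x ⊛ y)[n] = Σ(m=0 to 1) x[m] · y[(n-m) mod 2]

Computing each output sample:
(x ⊛ y)[0] = 2
(x ⊛ y)[1] = -2

x ⊛ y = [2, -2]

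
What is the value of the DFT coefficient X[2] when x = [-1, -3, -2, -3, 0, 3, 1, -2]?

X[2] = Σ(n=0 to 7) x[n] · ω_8^(2n) where ω_8 = e^(-2πi/8)
= (-1)·ω_8^0 + (-3)·ω_8^2 + (-2)·ω_8^4 + (-3)·ω_8^6 + (0)·ω_8^8 + (3)·ω_8^10 + (1)·ω_8^12 + (-2)·ω_8^14

X[2] = -5i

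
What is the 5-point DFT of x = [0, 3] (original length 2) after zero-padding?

Original 2-point DFT: [3, -3]
Zero-padded 5-point DFT provides frequency interpolation.

DFT_5([x, 0, ...]) = [3, 0.9271-2.8532i, -2.4271-1.7634i, -2.4271+1.7634i, 0.9271+2.8532i]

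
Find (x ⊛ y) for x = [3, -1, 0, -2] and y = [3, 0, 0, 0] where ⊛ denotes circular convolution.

(x ⊛ y)[n] = Σ(m=0 to 3) x[m] · y[(n-m) mod 4]

Computing each output sample:
(x ⊛ y)[0] = 9
(x ⊛ y)[1] = -3
(x ⊛ y)[2] = 0
(x ⊛ y)[3] = -6

x ⊛ y = [9, -3, 0, -6]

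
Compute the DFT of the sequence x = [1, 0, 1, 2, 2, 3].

X[k] = Σ(n=0 to 5) x[n] · ω_6^(nk)
where ω_6 = e^(-2πi/6)

Computing each X[k]:
X[0] = 9
X[1] = -1.0000+3.4641i
X[2] = 1.7321i
X[3] = -1
X[4] = -1.7321i
X[5] = -1.0000-3.4641i

X = [9, -1.0000+3.4641i, 1.7321i, -1, -1.7321i, -1.0000-3.4641i]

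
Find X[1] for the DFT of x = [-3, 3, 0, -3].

X[1] = Σ(n=0 to 3) x[n] · ω_4^(1n) where ω_4 = e^(-2πi/4)
= (-3)·ω_4^0 + (3)·ω_4^1 + (0)·ω_4^2 + (-3)·ω_4^3

X[1] = -3-6i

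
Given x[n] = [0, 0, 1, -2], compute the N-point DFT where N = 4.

X[k] = Σ(n=0 to 3) x[n] · ω_4^(nk)
where ω_4 = e^(-2πi/4)

Computing each X[k]:
X[0] = -1
X[1] = -1-2i
X[2] = 3
X[3] = -1+2i

X = [-1, -1-2i, 3, -1+2i]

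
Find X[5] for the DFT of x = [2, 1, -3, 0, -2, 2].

X[5] = Σ(n=0 to 5) x[n] · ω_6^(5n) where ω_6 = e^(-2πi/6)
= (2)·ω_6^0 + (1)·ω_6^5 + (-3)·ω_6^10 + (0)·ω_6^15 + (-2)·ω_6^20 + (2)·ω_6^25

X[5] = 6.0000-1.7321i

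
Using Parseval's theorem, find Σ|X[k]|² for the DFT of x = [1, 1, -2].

Parseval: Σ|x[n]|² = (1/N)Σ|X[k]|², so Σ|X[k]|² = N·Σ|x[n]|² = 3·6.0000

Σ|X[k]|² = N·Σ|x[n]|² = 3·6.0000 = 18.0000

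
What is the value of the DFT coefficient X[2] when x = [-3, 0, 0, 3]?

X[2] = Σ(n=0 to 3) x[n] · ω_4^(2n) where ω_4 = e^(-2πi/4)
= (-3)·ω_4^0 + (0)·ω_4^2 + (0)·ω_4^4 + (3)·ω_4^6

X[2] = -6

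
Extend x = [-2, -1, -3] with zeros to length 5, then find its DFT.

Original 3-point DFT: [-6, -1.7321i, 1.7321i]
Zero-padded 5-point DFT provides frequency interpolation.

DFT_5([x, 0, ...]) = [-6, 0.1180+2.7144i, -2.1180-2.2654i, -2.1180+2.2654i, 0.1180-2.7144i]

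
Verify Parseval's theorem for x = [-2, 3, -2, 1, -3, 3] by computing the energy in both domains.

Time domain:
Σ|x[n]|² = |-2|² + |3|² + |-2|² + |1|² + |-3|² + |3|² = 36.0000

Frequency domain:
(1/6)Σ|X[k]|² = (1/6)(|0|² + |2.5000-0.8660i|² + |-1.5000+0.8660i|² + |-14|² + |-1.5000-0.8660i|² + |2.5000+0.8660i|²) = (1/6)·216.0000 = 36.0000

Both sides agree, confirming Parseval's theorem.

Σ|x[n]|² = (1/N)Σ|X[k]|² = 36.0000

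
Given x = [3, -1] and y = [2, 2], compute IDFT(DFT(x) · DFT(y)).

(x ⊛ y)[n] = Σ(m=0 to 1) x[m] · y[(n-m) mod 2]

Computing each output sample:
(x ⊛ y)[0] = 4
(x ⊛ y)[1] = 4

x ⊛ y = [4, 4]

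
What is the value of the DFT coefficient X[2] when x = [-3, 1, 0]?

X[2] = Σ(n=0 to 2) x[n] · ω_3^(2n) where ω_3 = e^(-2πi/3)
= (-3)·ω_3^0 + (1)·ω_3^2 + (0)·ω_3^4

X[2] = -3.5000+0.8660i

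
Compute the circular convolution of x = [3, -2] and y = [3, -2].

(x ⊛ y)[n] = Σ(m=0 to 1) x[m] · y[(n-m) mod 2]

Computing each output sample:
(x ⊛ y)[0] = 13
(x ⊛ y)[1] = -12

x ⊛ y = [13, -12]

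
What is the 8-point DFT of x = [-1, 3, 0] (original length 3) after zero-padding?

Original 3-point DFT: [2, -2.5000-2.5981i, -2.5000+2.5981i]
Zero-padded 8-point DFT provides frequency interpolation.

DFT_8([x, 0, ...]) = [2, 1.1213-2.1213i, -1-3i, -3.1213-2.1213i, -4, -3.1213+2.1213i, -1+3i, 1.1213+2.1213i]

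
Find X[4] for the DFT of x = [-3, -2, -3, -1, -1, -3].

X[4] = Σ(n=0 to 5) x[n] · ω_6^(4n) where ω_6 = e^(-2πi/6)
= (-3)·ω_6^0 + (-2)·ω_6^4 + (-3)·ω_6^8 + (-1)·ω_6^12 + (-1)·ω_6^16 + (-3)·ω_6^20

X[4] = 0.5000+2.5981i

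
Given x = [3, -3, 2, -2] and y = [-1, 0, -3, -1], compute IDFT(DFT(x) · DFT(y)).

(x ⊛ y)[n] = Σ(m=0 to 3) x[m] · y[(n-m) mod 4]

Computing each output sample:
(x ⊛ y)[0] = -6
(x ⊛ y)[1] = 7
(x ⊛ y)[2] = -9
(x ⊛ y)[3] = 8

x ⊛ y = [-6, 7, -9, 8]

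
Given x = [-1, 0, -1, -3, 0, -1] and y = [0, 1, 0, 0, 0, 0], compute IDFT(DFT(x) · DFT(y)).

(x ⊛ y)[n] = Σ(m=0 to 5) x[m] · y[(n-m) mod 6]

Computing each output sample:
(x ⊛ y)[0] = -1
(x ⊛ y)[1] = -1
(x ⊛ y)[2] = 0
(x ⊛ y)[3] = -1
(x ⊛ y)[4] = -3
(x ⊛ y)[5] = 0

x ⊛ y = [-1, -1, 0, -1, -3, 0]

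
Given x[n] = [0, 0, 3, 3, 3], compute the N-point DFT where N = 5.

X[k] = Σ(n=0 to 4) x[n] · ω_5^(nk)
where ω_5 = e^(-2πi/5)

Computing each X[k]:
X[0] = 9
X[1] = -3.9271+2.8532i
X[2] = -0.5729+1.7634i
X[3] = -0.5729-1.7634i
X[4] = -3.9271-2.8532i

X = [9, -3.9271+2.8532i, -0.5729+1.7634i, -0.5729-1.7634i, -3.9271-2.8532i]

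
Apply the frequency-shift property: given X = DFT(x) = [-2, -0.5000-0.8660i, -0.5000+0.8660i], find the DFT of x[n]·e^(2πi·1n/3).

Modulation property: DFT(ω_3^(-1n)·x[n]) = X[(k-1) mod 3], so circularly shift X by 1 positions.

X[k-1] = [-0.5000+0.8660i, -2, -0.5000-0.8660i]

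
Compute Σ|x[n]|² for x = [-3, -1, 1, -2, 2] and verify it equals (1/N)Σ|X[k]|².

Time domain:
Σ|x[n]|² = |-3|² + |-1|² + |1|² + |-2|² + |2|² = 19.0000

Frequency domain:
(1/5)Σ|X[k]|² = (1/5)(|-3|² + |-1.8820+1.0898i|² + |-4.1180+4.6165i|² + |-4.1180-4.6165i|² + |-1.8820-1.0898i|²) = (1/5)·95.0000 = 19.0000

Both sides agree, confirming Parseval's theorem.

Σ|x[n]|² = (1/N)Σ|X[k]|² = 19.0000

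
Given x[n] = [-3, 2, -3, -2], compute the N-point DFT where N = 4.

X[k] = Σ(n=0 to 3) x[n] · ω_4^(nk)
where ω_4 = e^(-2πi/4)

Computing each X[k]:
X[0] = -6
X[1] = -4i
X[2] = -6
X[3] = 4i

X = [-6, -4i, -6, 4i]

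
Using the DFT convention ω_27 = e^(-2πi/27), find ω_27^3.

ω_27^3 = e^(-2πi·3/27)
= cos(-2π·3/27) + i·sin(-2π·3/27)
= cos(-6π/27) + i·sin(-6π/27)

ω_27^3 = cos(-6π/27) + i·sin(-6π/27) = 0.7660-0.6428i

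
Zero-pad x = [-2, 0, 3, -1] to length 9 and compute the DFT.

Original 4-point DFT: [0, -5-1i, 2, -5+1i]
Zero-padded 9-point DFT provides frequency interpolation.

DFT_9([x, 0, ...]) = [0, -0.9791-2.0884i, -4.3191-1.8921i, -4.5000+2.5981i, 0.7981+2.7944i, 0.7981-2.7944i, -4.5000-2.5981i, -4.3191+1.8921i, -0.9791+2.0884i]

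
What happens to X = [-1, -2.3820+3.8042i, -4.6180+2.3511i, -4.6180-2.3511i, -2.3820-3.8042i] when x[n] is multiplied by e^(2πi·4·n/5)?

Modulation property: DFT(ω_5^(-4n)·x[n]) = X[(k-4) mod 5], so circularly shift X by 4 positions.

X[k-4] = [-2.3820+3.8042i, -4.6180+2.3511i, -4.6180-2.3511i, -2.3820-3.8042i, -1]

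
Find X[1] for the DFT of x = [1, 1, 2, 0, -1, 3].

X[1] = Σ(n=0 to 5) x[n] · ω_6^(1n) where ω_6 = e^(-2πi/6)
= (1)·ω_6^0 + (1)·ω_6^1 + (2)·ω_6^2 + (0)·ω_6^3 + (-1)·ω_6^4 + (3)·ω_6^5

X[1] = 2.5000-0.8660i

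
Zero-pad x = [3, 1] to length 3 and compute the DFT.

Original 2-point DFT: [4, 2]
Zero-padded 3-point DFT provides frequency interpolation.

DFT_3([x, 0, ...]) = [4, 2.5000-0.8660i, 2.5000+0.8660i]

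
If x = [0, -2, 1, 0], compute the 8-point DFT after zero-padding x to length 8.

Original 4-point DFT: [-1, -1+2i, 3, -1-2i]
Zero-padded 8-point DFT provides frequency interpolation.

DFT_8([x, 0, ...]) = [-1, -1.4142+0.4142i, -1+2i, 1.4142+2.4142i, 3, 1.4142-2.4142i, -1-2i, -1.4142-0.4142i]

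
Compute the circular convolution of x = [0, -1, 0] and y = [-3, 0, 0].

(x ⊛ y)[n] = Σ(m=0 to 2) x[m] · y[(n-m) mod 3]

Computing each output sample:
(x ⊛ y)[0] = 0
(x ⊛ y)[1] = 3
(x ⊛ y)[2] = 0

x ⊛ y = [0, 3, 0]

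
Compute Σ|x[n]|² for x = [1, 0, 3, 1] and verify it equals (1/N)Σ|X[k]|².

Time domain:
Σ|x[n]|² = |1|² + |0|² + |3|² + |1|² = 11.0000

Frequency domain:
(1/4)Σ|X[k]|² = (1/4)(|5|² + |-2+1i|² + |3|² + |-2-1i|²) = (1/4)·44.0000 = 11.0000

Both sides agree, confirming Parseval's theorem.

Σ|x[n]|² = (1/N)Σ|X[k]|² = 11.0000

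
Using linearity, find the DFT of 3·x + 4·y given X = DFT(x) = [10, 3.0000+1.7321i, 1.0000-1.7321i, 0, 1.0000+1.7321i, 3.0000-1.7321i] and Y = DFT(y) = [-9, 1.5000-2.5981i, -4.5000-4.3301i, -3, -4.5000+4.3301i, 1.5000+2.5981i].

By linearity: DFT(3x + 4y) = 3·DFT(x) + 4·DFT(y)
= 3·[10, 3.0000+1.7321i, 1.0000-1.7321i, 0, 1.0000+1.7321i, 3.0000-1.7321i] + 4·[-9, 1.5000-2.5981i, -4.5000-4.3301i, -3, -4.5000+4.3301i, 1.5000+2.5981i]

Computing element-wise:
Z[0] = 3·(10) + 4·(-9) = -6
Z[1] = 3·(3.0000+1.7321i) + 4·(1.5000-2.5981i) = 15.0000-5.1961i
Z[2] = 3·(1.0000-1.7321i) + 4·(-4.5000-4.3301i) = -15.0000-22.5167i
Z[3] = 3·(0) + 4·(-3) = -12
Z[4] = 3·(1.0000+1.7321i) + 4·(-4.5000+4.3301i) = -15.0000+22.5167i
Z[5] = 3·(3.0000-1.7321i) + 4·(1.5000+2.5981i) = 15.0000+5.1961i

DFT(3x + 4y) = 3·X + 4·Y = [-6, 15.0000-5.1961i, -15.0000-22.5167i, -12, -15.0000+22.5167i, 15.0000+5.1961i]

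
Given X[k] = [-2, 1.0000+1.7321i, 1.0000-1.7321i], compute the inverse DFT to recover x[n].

x[n] = (1/3) Σ(k=0 to 2) X[k] · e^(2πikn/3)

Computing each x[n]:
x[0] = 0
x[1] = -2
x[2] = 0

x = [0, -2, 0]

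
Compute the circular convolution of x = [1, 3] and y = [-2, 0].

(x ⊛ y)[n] = Σ(m=0 to 1) x[m] · y[(n-m) mod 2]

Computing each output sample:
(x ⊛ y)[0] = -2
(x ⊛ y)[1] = -6

x ⊛ y = [-2, -6]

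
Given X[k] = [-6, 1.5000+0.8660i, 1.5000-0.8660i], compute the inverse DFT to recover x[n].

x[n] = (1/3) Σ(k=0 to 2) X[k] · e^(2πikn/3)

Computing each x[n]:
x[0] = -1
x[1] = -3
x[2] = -2

x = [-1, -3, -2]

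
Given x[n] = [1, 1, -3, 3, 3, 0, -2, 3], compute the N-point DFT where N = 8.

X[k] = Σ(n=0 to 7) x[n] · ω_8^(nk)
where ω_8 = e^(-2πi/8)

Computing each X[k]:
X[0] = 6
X[1] = -1.2929+0.2929i
X[2] = 9+5i
X[3] = -2.7071-1.7071i
X[4] = -8
X[5] = -2.7071+1.7071i
X[6] = 9-5i
X[7] = -1.2929-0.2929i

X = [6, -1.2929+0.2929i, 9+5i, -2.7071-1.7071i, -8, -2.7071+1.7071i, 9-5i, -1.2929-0.2929i]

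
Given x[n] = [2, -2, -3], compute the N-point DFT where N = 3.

X[k] = Σ(n=0 to 2) x[n] · ω_3^(nk)
where ω_3 = e^(-2πi/3)

Computing each X[k]:
X[0] = -3
X[1] = 4.5000-0.8660i
X[2] = 4.5000+0.8660i

X = [-3, 4.5000-0.8660i, 4.5000+0.8660i]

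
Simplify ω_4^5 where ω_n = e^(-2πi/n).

Since ω_4^4 = 1, powers reduce modulo 4.
5 mod 4 = 1
So ω_4^5 = ω_4^1 = e^(-2πi·1/4)

ω_4^5 = ω_4^1 = -1i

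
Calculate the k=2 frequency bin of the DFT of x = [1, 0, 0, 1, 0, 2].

X[2] = Σ(n=0 to 5) x[n] · ω_6^(2n) where ω_6 = e^(-2πi/6)
= (1)·ω_6^0 + (0)·ω_6^2 + (0)·ω_6^4 + (1)·ω_6^6 + (0)·ω_6^8 + (2)·ω_6^10

X[2] = 1.0000+1.7321i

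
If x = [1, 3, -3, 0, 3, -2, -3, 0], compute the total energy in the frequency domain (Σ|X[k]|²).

Parseval: Σ|x[n]|² = (1/N)Σ|X[k]|², so Σ|X[k]|² = N·Σ|x[n]|² = 8·41.0000

Σ|X[k]|² = N·Σ|x[n]|² = 8·41.0000 = 328.0000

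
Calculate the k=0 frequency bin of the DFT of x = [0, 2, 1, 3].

X[0] = Σ(n=0 to 3) x[n] · ω_4^0 = Σ x[n]
= (0) + (2) + (1) + (3)

X[0] = 6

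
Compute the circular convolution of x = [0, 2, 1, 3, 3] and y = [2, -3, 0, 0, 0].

(x ⊛ y)[n] = Σ(m=0 to 4) x[m] · y[(n-m) mod 5]

Computing each output sample:
(x ⊛ y)[0] = -9
(x ⊛ y)[1] = 4
(x ⊛ y)[2] = -4
(x ⊛ y)[3] = 3
(x ⊛ y)[4] = -3

x ⊛ y = [-9, 4, -4, 3, -3]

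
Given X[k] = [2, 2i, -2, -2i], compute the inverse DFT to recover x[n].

x[n] = (1/4) Σ(k=0 to 3) X[k] · e^(2πikn/4)

Computing each x[n]:
x[0] = 0
x[1] = 0
x[2] = 0
x[3] = 2

x = [0, 0, 0, 2]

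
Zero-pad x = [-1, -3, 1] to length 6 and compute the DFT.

Original 3-point DFT: [-3, 3.4641i, -3.4641i]
Zero-padded 6-point DFT provides frequency interpolation.

DFT_6([x, 0, ...]) = [-3, -3.0000+1.7321i, 3.4641i, 3, -3.4641i, -3.0000-1.7321i]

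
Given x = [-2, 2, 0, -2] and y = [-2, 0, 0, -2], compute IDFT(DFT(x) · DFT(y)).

(x ⊛ y)[n] = Σ(m=0 to 3) x[m] · y[(n-m) mod 4]

Computing each output sample:
(x ⊛ y)[0] = 0
(x ⊛ y)[1] = -4
(x ⊛ y)[2] = 4
(x ⊛ y)[3] = 8

x ⊛ y = [0, -4, 4, 8]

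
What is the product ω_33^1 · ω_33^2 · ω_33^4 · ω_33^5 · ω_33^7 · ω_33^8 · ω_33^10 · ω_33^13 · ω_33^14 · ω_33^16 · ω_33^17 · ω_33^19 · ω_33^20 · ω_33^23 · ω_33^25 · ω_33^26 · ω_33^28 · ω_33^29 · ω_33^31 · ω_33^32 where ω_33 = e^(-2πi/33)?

The primitive 33rd roots of unity are ω_33^k for k coprime to 33: k ∈ {1, 2, 4, 5, 7, 8, 10, 13, 14, 16, 17, 19, 20, 23, 25, 26, 28, 29, 31, 32}
Their product equals the constant term of the cyclotomic polynomial Φ_33(x) up to sign.
For n ≥ 3, the product of all primitive nth roots of unity is 1. (For n=1 it is 1; for n=2 it is -1.)

1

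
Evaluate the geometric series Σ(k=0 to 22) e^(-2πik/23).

Sum of all nth roots of unity equals 0 for n > 1 (geometric series with r ≠ 1).

0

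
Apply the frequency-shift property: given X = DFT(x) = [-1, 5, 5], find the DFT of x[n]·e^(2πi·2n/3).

Modulation property: DFT(ω_3^(-2n)·x[n]) = X[(k-2) mod 3], so circularly shift X by 2 positions.

X[k-2] = [5, 5, -1]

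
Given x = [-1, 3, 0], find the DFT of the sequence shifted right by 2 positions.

Time shift by 2: X_shifted[k] = ω_3^(2k) · X[k]
Shifted x = [3, 0, -1]

DFT(x[n-2]) = [2, 3.5000-0.8660i, 3.5000+0.8660i]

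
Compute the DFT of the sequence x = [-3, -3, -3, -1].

X[k] = Σ(n=0 to 3) x[n] · ω_4^(nk)
where ω_4 = e^(-2πi/4)

Computing each X[k]:
X[0] = -10
X[1] = 2i
X[2] = -2
X[3] = -2i

X = [-10, 2i, -2, -2i]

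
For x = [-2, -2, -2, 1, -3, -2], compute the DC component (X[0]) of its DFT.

X[0] = Σ(n=0 to 5) x[n] · ω_6^0 = Σ x[n]
= (-2) + (-2) + (-2) + (1) + (-3) + (-2)

X[0] = -10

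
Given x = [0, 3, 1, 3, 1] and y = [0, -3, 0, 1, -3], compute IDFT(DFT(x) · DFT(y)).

(x ⊛ y)[n] = Σ(m=0 to 4) x[m] · y[(n-m) mod 5]

Computing each output sample:
(x ⊛ y)[0] = -11
(x ⊛ y)[1] = 0
(x ⊛ y)[2] = -17
(x ⊛ y)[3] = -6
(x ⊛ y)[4] = -6

x ⊛ y = [-11, 0, -17, -6, -6]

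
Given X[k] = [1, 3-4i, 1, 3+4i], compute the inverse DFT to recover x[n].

x[n] = (1/4) Σ(k=0 to 3) X[k] · e^(2πikn/4)

Computing each x[n]:
x[0] = 2
x[1] = 2
x[2] = -1
x[3] = -2

x = [2, 2, -1, -2]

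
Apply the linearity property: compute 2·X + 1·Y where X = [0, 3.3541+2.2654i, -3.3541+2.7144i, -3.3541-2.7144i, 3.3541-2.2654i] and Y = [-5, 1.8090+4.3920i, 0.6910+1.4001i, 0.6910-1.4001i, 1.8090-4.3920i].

By linearity: DFT(2x + 1y) = 2·DFT(x) + 1·DFT(y)
= 2·[0, 3.3541+2.2654i, -3.3541+2.7144i, -3.3541-2.7144i, 3.3541-2.2654i] + 1·[-5, 1.8090+4.3920i, 0.6910+1.4001i, 0.6910-1.4001i, 1.8090-4.3920i]

Computing element-wise:
Z[0] = 2·(0) + 1·(-5) = -5
Z[1] = 2·(3.3541+2.2654i) + 1·(1.8090+4.3920i) = 8.5172+8.9228i
Z[2] = 2·(-3.3541+2.7144i) + 1·(0.6910+1.4001i) = -6.0172+6.8289i
Z[3] = 2·(-3.3541-2.7144i) + 1·(0.6910-1.4001i) = -6.0172-6.8289i
Z[4] = 2·(3.3541-2.2654i) + 1·(1.8090-4.3920i) = 8.5172-8.9228i

DFT(2x + 1y) = 2·X + 1·Y = [-5, 8.5172+8.9228i, -6.0172+6.8289i, -6.0172-6.8289i, 8.5172-8.9228i]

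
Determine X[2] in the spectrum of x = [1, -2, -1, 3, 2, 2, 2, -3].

X[2] = Σ(n=0 to 7) x[n] · ω_8^(2n) where ω_8 = e^(-2πi/8)
= (1)·ω_8^0 + (-2)·ω_8^2 + (-1)·ω_8^4 + (3)·ω_8^6 + (2)·ω_8^8 + (2)·ω_8^10 + (2)·ω_8^12 + (-3)·ω_8^14

X[2] = 2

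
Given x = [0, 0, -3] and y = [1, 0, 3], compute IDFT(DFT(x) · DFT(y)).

(x ⊛ y)[n] = Σ(m=0 to 2) x[m] · y[(n-m) mod 3]

Computing each output sample:
(x ⊛ y)[0] = 0
(x ⊛ y)[1] = -9
(x ⊛ y)[2] = -3

x ⊛ y = [0, -9, -3]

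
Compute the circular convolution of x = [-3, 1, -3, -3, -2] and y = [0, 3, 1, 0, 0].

(x ⊛ y)[n] = Σ(m=0 to 4) x[m] · y[(n-m) mod 5]

Computing each output sample:
(x ⊛ y)[0] = -9
(x ⊛ y)[1] = -11
(x ⊛ y)[2] = 0
(x ⊛ y)[3] = -8
(x ⊛ y)[4] = -12

x ⊛ y = [-9, -11, 0, -8, -12]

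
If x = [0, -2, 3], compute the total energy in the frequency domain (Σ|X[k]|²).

Parseval: Σ|x[n]|² = (1/N)Σ|X[k]|², so Σ|X[k]|² = N·Σ|x[n]|² = 3·13.0000

Σ|X[k]|² = N·Σ|x[n]|² = 3·13.0000 = 39.0000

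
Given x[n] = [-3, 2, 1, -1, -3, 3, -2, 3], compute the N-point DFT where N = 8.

X[k] = Σ(n=0 to 7) x[n] · ω_8^(nk)
where ω_8 = e^(-2πi/8)

Computing each X[k]:
X[0] = 0
X[1] = 2.1213+0.5355i
X[2] = -5-3i
X[3] = -2.1213+6.5355i
X[4] = -14
X[5] = -2.1213-6.5355i
X[6] = -5+3i
X[7] = 2.1213-0.5355i

X = [0, 2.1213+0.5355i, -5-3i, -2.1213+6.5355i, -14, -2.1213-6.5355i, -5+3i, 2.1213-0.5355i]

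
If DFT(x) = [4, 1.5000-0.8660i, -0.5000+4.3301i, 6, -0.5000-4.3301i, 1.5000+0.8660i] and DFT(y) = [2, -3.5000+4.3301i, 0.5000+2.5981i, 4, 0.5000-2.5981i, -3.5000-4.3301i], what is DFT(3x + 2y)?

By linearity: DFT(3x + 2y) = 3·DFT(x) + 2·DFT(y)
= 3·[4, 1.5000-0.8660i, -0.5000+4.3301i, 6, -0.5000-4.3301i, 1.5000+0.8660i] + 2·[2, -3.5000+4.3301i, 0.5000+2.5981i, 4, 0.5000-2.5981i, -3.5000-4.3301i]

Computing element-wise:
Z[0] = 3·(4) + 2·(2) = 16
Z[1] = 3·(1.5000-0.8660i) + 2·(-3.5000+4.3301i) = -2.5000+6.0622i
Z[2] = 3·(-0.5000+4.3301i) + 2·(0.5000+2.5981i) = -0.5000+18.1865i
Z[3] = 3·(6) + 2·(4) = 26
Z[4] = 3·(-0.5000-4.3301i) + 2·(0.5000-2.5981i) = -0.5000-18.1865i
Z[5] = 3·(1.5000+0.8660i) + 2·(-3.5000-4.3301i) = -2.5000-6.0622i

DFT(3x + 2y) = 3·X + 2·Y = [16, -2.5000+6.0622i, -0.5000+18.1865i, 26, -0.5000-18.1865i, -2.5000-6.0622i]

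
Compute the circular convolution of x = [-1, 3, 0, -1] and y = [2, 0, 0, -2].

(x ⊛ y)[n] = Σ(m=0 to 3) x[m] · y[(n-m) mod 4]

Computing each output sample:
(x ⊛ y)[0] = -8
(x ⊛ y)[1] = 6
(x ⊛ y)[2] = 2
(x ⊛ y)[3] = 0

x ⊛ y = [-8, 6, 2, 0]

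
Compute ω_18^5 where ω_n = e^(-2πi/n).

ω_18^5 = e^(-2πi·5/18)
= cos(-2π·5/18) + i·sin(-2π·5/18)
= cos(-10π/18) + i·sin(-10π/18)

ω_18^5 = cos(-10π/18) + i·sin(-10π/18) = -0.1736-0.9848i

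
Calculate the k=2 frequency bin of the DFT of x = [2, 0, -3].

X[2] = Σ(n=0 to 2) x[n] · ω_3^(2n) where ω_3 = e^(-2πi/3)
= (2)·ω_3^0 + (0)·ω_3^2 + (-3)·ω_3^4

X[2] = 3.5000+2.5981i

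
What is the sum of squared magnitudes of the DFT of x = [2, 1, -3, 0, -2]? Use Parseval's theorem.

Parseval: Σ|x[n]|² = (1/N)Σ|X[k]|², so Σ|X[k]|² = N·Σ|x[n]|² = 5·18.0000

Σ|X[k]|² = N·Σ|x[n]|² = 5·18.0000 = 90.0000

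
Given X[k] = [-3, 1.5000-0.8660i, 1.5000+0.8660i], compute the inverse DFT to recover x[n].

x[n] = (1/3) Σ(k=0 to 2) X[k] · e^(2πikn/3)

Computing each x[n]:
x[0] = 0
x[1] = -1
x[2] = -2

x = [0, -1, -2]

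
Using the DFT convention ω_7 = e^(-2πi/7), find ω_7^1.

ω_7^1 = e^(-2πi·1/7)
= cos(-2π·1/7) + i·sin(-2π·1/7)
= cos(-2π/7) + i·sin(-2π/7)

ω_7^1 = cos(-2π/7) + i·sin(-2π/7) = 0.6235-0.7818i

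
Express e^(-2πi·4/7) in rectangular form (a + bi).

ω_7^4 = e^(-2πi·4/7)
= cos(-2π·4/7) + i·sin(-2π·4/7)
= cos(-8π/7) + i·sin(-8π/7)

ω_7^4 = cos(-8π/7) + i·sin(-8π/7) = -0.9010+0.4339i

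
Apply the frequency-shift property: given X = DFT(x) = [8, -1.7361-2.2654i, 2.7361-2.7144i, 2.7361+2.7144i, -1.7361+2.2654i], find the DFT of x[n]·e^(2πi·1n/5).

Modulation property: DFT(ω_5^(-1n)·x[n]) = X[(k-1) mod 5], so circularly shift X by 1 positions.

X[k-1] = [-1.7361+2.2654i, 8, -1.7361-2.2654i, 2.7361-2.7144i, 2.7361+2.7144i]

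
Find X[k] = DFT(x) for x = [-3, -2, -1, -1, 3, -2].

X[k] = Σ(n=0 to 5) x[n] · ω_6^(nk)
where ω_6 = e^(-2πi/6)

Computing each X[k]:
X[0] = -6
X[1] = -5.0000+3.4641i
X[2] = -3.0000-3.4641i
X[3] = 4
X[4] = -3.0000+3.4641i
X[5] = -5.0000-3.4641i

X = [-6, -5.0000+3.4641i, -3.0000-3.4641i, 4, -3.0000+3.4641i, -5.0000-3.4641i]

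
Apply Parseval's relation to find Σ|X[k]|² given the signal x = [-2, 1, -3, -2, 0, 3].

Parseval: Σ|x[n]|² = (1/N)Σ|X[k]|², so Σ|X[k]|² = N·Σ|x[n]|² = 6·27.0000

Σ|X[k]|² = N·Σ|x[n]|² = 6·27.0000 = 162.0000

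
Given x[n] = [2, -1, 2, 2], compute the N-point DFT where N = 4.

X[k] = Σ(n=0 to 3) x[n] · ω_4^(nk)
where ω_4 = e^(-2πi/4)

Computing each X[k]:
X[0] = 5
X[1] = 3i
X[2] = 3
X[3] = -3i

X = [5, 3i, 3, -3i]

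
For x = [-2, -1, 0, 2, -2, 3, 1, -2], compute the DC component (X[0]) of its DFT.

X[0] = Σ(n=0 to 7) x[n] · ω_8^0 = Σ x[n]
= (-2) + (-1) + (0) + (2) + (-2) + (3) + (1) + (-2)

X[0] = -1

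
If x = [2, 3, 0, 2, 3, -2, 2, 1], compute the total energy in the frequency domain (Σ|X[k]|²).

Parseval: Σ|x[n]|² = (1/N)Σ|X[k]|², so Σ|X[k]|² = N·Σ|x[n]|² = 8·35.0000

Σ|X[k]|² = N·Σ|x[n]|² = 8·35.0000 = 280.0000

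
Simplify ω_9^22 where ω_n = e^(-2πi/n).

Since ω_9^9 = 1, powers reduce modulo 9.
22 mod 9 = 4
So ω_9^22 = ω_9^4 = e^(-2πi·4/9)

ω_9^22 = ω_9^4 = -0.9397-0.3420i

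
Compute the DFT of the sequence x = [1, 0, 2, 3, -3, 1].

X[k] = Σ(n=0 to 5) x[n] · ω_6^(nk)
where ω_6 = e^(-2πi/6)

Computing each X[k]:
X[0] = 4
X[1] = -1.0000-3.4641i
X[2] = 4.0000+5.1962i
X[3] = -4
X[4] = 4.0000-5.1962i
X[5] = -1.0000+3.4641i

X = [4, -1.0000-3.4641i, 4.0000+5.1962i, -4, 4.0000-5.1962i, -1.0000+3.4641i]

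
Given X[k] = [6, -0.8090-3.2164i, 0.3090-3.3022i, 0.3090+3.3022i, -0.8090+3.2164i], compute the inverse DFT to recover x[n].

x[n] = (1/5) Σ(k=0 to 4) X[k] · e^(2πikn/5)

Computing each x[n]:
x[0] = 1
x[1] = 3
x[2] = 1
x[3] = 2
x[4] = -1

x = [1, 3, 1, 2, -1]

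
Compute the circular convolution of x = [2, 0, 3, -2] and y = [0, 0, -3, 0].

(x ⊛ y)[n] = Σ(m=0 to 3) x[m] · y[(n-m) mod 4]

Computing each output sample:
(x ⊛ y)[0] = -9
(x ⊛ y)[1] = 6
(x ⊛ y)[2] = -6
(x ⊛ y)[3] = 0

x ⊛ y = [-9, 6, -6, 0]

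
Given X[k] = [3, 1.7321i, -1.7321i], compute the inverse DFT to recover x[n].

x[n] = (1/3) Σ(k=0 to 2) X[k] · e^(2πikn/3)

Computing each x[n]:
x[0] = 1
x[1] = 0
x[2] = 2

x = [1, 0, 2]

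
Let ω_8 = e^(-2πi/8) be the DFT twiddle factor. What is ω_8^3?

ω_8^3 = e^(-2πi·3/8)
= cos(-2π·3/8) + i·sin(-2π·3/8)
= cos(-6π/8) + i·sin(-6π/8)

ω_8^3 = cos(-6π/8) + i·sin(-6π/8) = -0.7071-0.7071i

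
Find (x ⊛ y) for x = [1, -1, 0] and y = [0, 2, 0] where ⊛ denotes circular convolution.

(x ⊛ y)[n] = Σ(m=0 to 2) x[m] · y[(n-m) mod 3]

Computing each output sample:
(x ⊛ y)[0] = 0
(x ⊛ y)[1] = 2
(x ⊛ y)[2] = -2

x ⊛ y = [0, 2, -2]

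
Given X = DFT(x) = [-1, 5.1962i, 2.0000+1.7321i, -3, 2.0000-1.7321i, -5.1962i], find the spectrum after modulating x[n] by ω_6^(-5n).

Modulation property: DFT(ω_6^(-5n)·x[n]) = X[(k-5) mod 6], so circularly shift X by 5 positions.

X[k-5] = [5.1962i, 2.0000+1.7321i, -3, 2.0000-1.7321i, -5.1962i, -1]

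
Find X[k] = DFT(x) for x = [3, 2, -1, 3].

X[k] = Σ(n=0 to 3) x[n] · ω_4^(nk)
where ω_4 = e^(-2πi/4)

Computing each X[k]:
X[0] = 7
X[1] = 4+1i
X[2] = -3
X[3] = 4-1i

X = [7, 4+1i, -3, 4-1i]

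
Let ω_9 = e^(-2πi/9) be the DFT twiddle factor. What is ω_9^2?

ω_9^2 = e^(-2πi·2/9)
= cos(-2π·2/9) + i·sin(-2π·2/9)
= cos(-4π/9) + i·sin(-4π/9)

ω_9^2 = cos(-4π/9) + i·sin(-4π/9) = 0.1736-0.9848i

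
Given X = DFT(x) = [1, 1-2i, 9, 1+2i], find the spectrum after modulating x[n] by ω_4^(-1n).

Modulation property: DFT(ω_4^(-1n)·x[n]) = X[(k-1) mod 4], so circularly shift X by 1 positions.

X[k-1] = [1+2i, 1, 1-2i, 9]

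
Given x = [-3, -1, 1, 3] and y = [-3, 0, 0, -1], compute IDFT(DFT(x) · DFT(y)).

(x ⊛ y)[n] = Σ(m=0 to 3) x[m] · y[(n-m) mod 4]

Computing each output sample:
(x ⊛ y)[0] = 10
(x ⊛ y)[1] = 2
(x ⊛ y)[2] = -6
(x ⊛ y)[3] = -6

x ⊛ y = [10, 2, -6, -6]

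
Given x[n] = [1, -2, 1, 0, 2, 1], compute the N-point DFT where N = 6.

X[k] = Σ(n=0 to 5) x[n] · ω_6^(nk)
where ω_6 = e^(-2πi/6)

Computing each X[k]:
X[0] = 3
X[1] = -1.0000+3.4641i
X[2] = 1.7321i
X[3] = 5
X[4] = -1.7321i
X[5] = -1.0000-3.4641i

X = [3, -1.0000+3.4641i, 1.7321i, 5, -1.7321i, -1.0000-3.4641i]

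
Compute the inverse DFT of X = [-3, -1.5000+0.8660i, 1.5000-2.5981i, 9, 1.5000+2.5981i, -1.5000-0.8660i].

x[n] = (1/6) Σ(k=0 to 5) X[k] · e^(2πikn/6)

Computing each x[n]:
x[0] = 1
x[1] = -2
x[2] = 0
x[3] = -1
x[4] = 2
x[5] = -3

x = [1, -2, 0, -1, 2, -3]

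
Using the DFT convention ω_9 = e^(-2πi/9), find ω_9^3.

ω_9^3 = e^(-2πi·3/9)
= cos(-2π·3/9) + i·sin(-2π·3/9)
= cos(-6π/9) + i·sin(-6π/9)

ω_9^3 = cos(-6π/9) + i·sin(-6π/9) = -0.5000-0.8660i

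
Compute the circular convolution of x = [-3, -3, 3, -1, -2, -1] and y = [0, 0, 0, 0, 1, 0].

(x ⊛ y)[n] = Σ(m=0 to 5) x[m] · y[(n-m) mod 6]

Computing each output sample:
(x ⊛ y)[0] = 3
(x ⊛ y)[1] = -1
(x ⊛ y)[2] = -2
(x ⊛ y)[3] = -1
(x ⊛ y)[4] = -3
(x ⊛ y)[5] = -3

x ⊛ y = [3, -1, -2, -1, -3, -3]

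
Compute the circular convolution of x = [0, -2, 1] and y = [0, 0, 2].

(x ⊛ y)[n] = Σ(m=0 to 2) x[m] · y[(n-m) mod 3]

Computing each output sample:
(x ⊛ y)[0] = -4
(x ⊛ y)[1] = 2
(x ⊛ y)[2] = 0

x ⊛ y = [-4, 2, 0]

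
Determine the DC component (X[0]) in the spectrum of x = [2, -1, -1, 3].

X[0] = Σ(n=0 to 3) x[n] · ω_4^0 = Σ x[n]
= (2) + (-1) + (-1) + (3)

X[0] = 3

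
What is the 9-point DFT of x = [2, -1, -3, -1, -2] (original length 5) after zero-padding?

Original 5-point DFT: [-5, 4.3090+0.2245i, 3.1910-2.4899i, 3.1910+2.4899i, 4.3090-0.2245i]
Zero-padded 9-point DFT provides frequency interpolation.

DFT_9([x, 0, ...]) = [-5, 3.0924+5.1473i, 3.6133-0.1407i, 4, 0.7943-2.6899i, 0.7943+2.6899i, 4, 3.6133+0.1407i, 3.0924-5.1473i]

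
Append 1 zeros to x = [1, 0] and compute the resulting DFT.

Original 2-point DFT: [1, 1]
Zero-padded 3-point DFT provides frequency interpolation.

DFT_3([x, 0, ...]) = [1, 1, 1]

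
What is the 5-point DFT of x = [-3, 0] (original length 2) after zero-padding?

Original 2-point DFT: [-3, -3]
Zero-padded 5-point DFT provides frequency interpolation.

DFT_5([x, 0, ...]) = [-3, -3, -3, -3, -3]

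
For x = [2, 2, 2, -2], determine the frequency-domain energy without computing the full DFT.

Parseval: Σ|x[n]|² = (1/N)Σ|X[k]|², so Σ|X[k]|² = N·Σ|x[n]|² = 4·16.0000

Σ|X[k]|² = N·Σ|x[n]|² = 4·16.0000 = 64.0000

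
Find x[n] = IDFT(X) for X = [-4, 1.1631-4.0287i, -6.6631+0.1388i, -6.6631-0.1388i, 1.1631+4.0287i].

x[n] = (1/5) Σ(k=0 to 4) X[k] · e^(2πikn/5)

Computing each x[n]:
x[0] = -3
x[1] = 3
x[2] = -1
x[3] = -3
x[4] = 0

x = [-3, 3, -1, -3, 0]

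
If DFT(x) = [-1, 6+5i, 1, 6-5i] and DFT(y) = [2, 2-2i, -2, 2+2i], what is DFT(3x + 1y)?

By linearity: DFT(3x + 1y) = 3·DFT(x) + 1·DFT(y)
= 3·[-1, 6+5i, 1, 6-5i] + 1·[2, 2-2i, -2, 2+2i]

Computing element-wise:
Z[0] = 3·(-1) + 1·(2) = -1
Z[1] = 3·(6+5i) + 1·(2-2i) = 20+13i
Z[2] = 3·(1) + 1·(-2) = 1
Z[3] = 3·(6-5i) + 1·(2+2i) = 20-13i

DFT(3x + 1y) = 3·X + 1·Y = [-1, 20+13i, 1, 20-13i]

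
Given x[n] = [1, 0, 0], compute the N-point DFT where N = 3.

X[k] = Σ(n=0 to 2) x[n] · ω_3^(nk)
where ω_3 = e^(-2πi/3)

Computing each X[k]:
X[0] = 1
X[1] = 1
X[2] = 1

X = [1, 1, 1]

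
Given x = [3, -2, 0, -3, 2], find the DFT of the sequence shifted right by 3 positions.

Time shift by 3: X_shifted[k] = ω_5^(3k) · X[k]
Shifted x = [0, -3, 2, 3, -2]

DFT(x[n-3]) = [0, -5.5902+1.5388i, 5.5902-0.3633i, 5.5902+0.3633i, -5.5902-1.5388i]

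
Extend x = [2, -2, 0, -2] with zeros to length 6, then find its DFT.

Original 4-point DFT: [-2, 2, 6, 2]
Zero-padded 6-point DFT provides frequency interpolation.

DFT_6([x, 0, ...]) = [-2, 3.0000+1.7321i, 1.0000+1.7321i, 6, 1.0000-1.7321i, 3.0000-1.7321i]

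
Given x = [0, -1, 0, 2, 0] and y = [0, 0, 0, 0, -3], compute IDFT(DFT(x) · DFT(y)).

(x ⊛ y)[n] = Σ(m=0 to 4) x[m] · y[(n-m) mod 5]

Computing each output sample:
(x ⊛ y)[0] = 3
(x ⊛ y)[1] = 0
(x ⊛ y)[2] = -6
(x ⊛ y)[3] = 0
(x ⊛ y)[4] = 0

x ⊛ y = [3, 0, -6, 0, 0]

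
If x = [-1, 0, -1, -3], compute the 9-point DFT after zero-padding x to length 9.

Original 4-point DFT: [-5, -3i, 1, 3i]
Zero-padded 9-point DFT provides frequency interpolation.

DFT_9([x, 0, ...]) = [-5, 0.3264+3.5829i, 1.4397-2.2561i, -3.5000-0.8660i, -0.2660+1.9553i, -0.2660-1.9553i, -3.5000+0.8660i, 1.4397+2.2561i, 0.3264-3.5829i]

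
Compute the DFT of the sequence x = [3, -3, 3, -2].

X[k] = Σ(n=0 to 3) x[n] · ω_4^(nk)
where ω_4 = e^(-2πi/4)

Computing each X[k]:
X[0] = 1
X[1] = 1i
X[2] = 11
X[3] = -1i

X = [1, 1i, 11, -1i]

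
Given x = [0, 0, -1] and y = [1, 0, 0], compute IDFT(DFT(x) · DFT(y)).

(x ⊛ y)[n] = Σ(m=0 to 2) x[m] · y[(n-m) mod 3]

Computing each output sample:
(x ⊛ y)[0] = 0
(x ⊛ y)[1] = 0
(x ⊛ y)[2] = -1

x ⊛ y = [0, 0, -1]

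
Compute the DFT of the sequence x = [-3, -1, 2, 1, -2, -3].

X[k] = Σ(n=0 to 5) x[n] · ω_6^(nk)
where ω_6 = e^(-2πi/6)

Computing each X[k]:
X[0] = -6
X[1] = -6.0000-5.1962i
X[2] = 1.7321i
X[3] = 0
X[4] = -1.7321i
X[5] = -6.0000+5.1962i

X = [-6, -6.0000-5.1962i, 1.7321i, 0, -1.7321i, -6.0000+5.1962i]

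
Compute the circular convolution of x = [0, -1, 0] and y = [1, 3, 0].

(x ⊛ y)[n] = Σ(m=0 to 2) x[m] · y[(n-m) mod 3]

Computing each output sample:
(x ⊛ y)[0] = 0
(x ⊛ y)[1] = -1
(x ⊛ y)[2] = -3

x ⊛ y = [0, -1, -3]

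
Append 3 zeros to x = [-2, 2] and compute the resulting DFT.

Original 2-point DFT: [0, -4]
Zero-padded 5-point DFT provides frequency interpolation.

DFT_5([x, 0, ...]) = [0, -1.3820-1.9021i, -3.6180-1.1756i, -3.6180+1.1756i, -1.3820+1.9021i]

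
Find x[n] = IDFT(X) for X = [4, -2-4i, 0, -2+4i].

x[n] = (1/4) Σ(k=0 to 3) X[k] · e^(2πikn/4)

Computing each x[n]:
x[0] = 0
x[1] = 3
x[2] = 2
x[3] = -1

x = [0, 3, 2, -1]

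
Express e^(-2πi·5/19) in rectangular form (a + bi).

ω_19^5 = e^(-2πi·5/19)
= cos(-2π·5/19) + i·sin(-2π·5/19)
= cos(-10π/19) + i·sin(-10π/19)

ω_19^5 = cos(-10π/19) + i·sin(-10π/19) = -0.0826-0.9966i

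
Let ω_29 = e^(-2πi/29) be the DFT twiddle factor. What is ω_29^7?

ω_29^7 = e^(-2πi·7/29)
= cos(-2π·7/29) + i·sin(-2π·7/29)
= cos(-14π/29) + i·sin(-14π/29)

ω_29^7 = cos(-14π/29) + i·sin(-14π/29) = 0.0541-0.9985i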